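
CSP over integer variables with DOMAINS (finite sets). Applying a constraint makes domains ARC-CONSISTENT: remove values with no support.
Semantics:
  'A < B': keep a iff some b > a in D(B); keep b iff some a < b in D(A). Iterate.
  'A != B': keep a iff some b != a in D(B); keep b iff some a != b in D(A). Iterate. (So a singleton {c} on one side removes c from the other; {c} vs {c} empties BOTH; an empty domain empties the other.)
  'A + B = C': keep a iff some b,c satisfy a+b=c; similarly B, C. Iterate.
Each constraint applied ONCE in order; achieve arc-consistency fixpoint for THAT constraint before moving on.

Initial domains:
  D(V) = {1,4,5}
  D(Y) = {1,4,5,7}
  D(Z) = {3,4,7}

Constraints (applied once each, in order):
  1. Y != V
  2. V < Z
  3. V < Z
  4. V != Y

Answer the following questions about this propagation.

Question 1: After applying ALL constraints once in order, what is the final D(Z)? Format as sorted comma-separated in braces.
Answer: {3,4,7}

Derivation:
Constraint 1 (Y != V) on D(Y)={1,4,5,7} D(V)={1,4,5}: no change
Constraint 2 (V < Z) on D(V)={1,4,5} D(Z)={3,4,7}: no change
Constraint 3 (V < Z) on D(V)={1,4,5} D(Z)={3,4,7}: no change
Constraint 4 (V != Y) on D(V)={1,4,5} D(Y)={1,4,5,7}: no change
So after all 4 constraints: D(Z) = {3,4,7}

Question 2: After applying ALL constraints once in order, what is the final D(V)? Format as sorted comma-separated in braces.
Answer: {1,4,5}

Derivation:
Constraint 1 (Y != V) on D(Y)={1,4,5,7} D(V)={1,4,5}: no change
Constraint 2 (V < Z) on D(V)={1,4,5} D(Z)={3,4,7}: no change
Constraint 3 (V < Z) on D(V)={1,4,5} D(Z)={3,4,7}: no change
Constraint 4 (V != Y) on D(V)={1,4,5} D(Y)={1,4,5,7}: no change
So after all 4 constraints: D(V) = {1,4,5}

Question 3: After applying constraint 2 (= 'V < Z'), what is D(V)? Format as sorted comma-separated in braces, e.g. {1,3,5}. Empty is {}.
Answer: {1,4,5}

Derivation:
Constraint 1 (Y != V) on D(Y)={1,4,5,7} D(V)={1,4,5}: no change
Constraint 2 (V < Z) on D(V)={1,4,5} D(Z)={3,4,7}: no change
So after constraint 2: D(V) = {1,4,5}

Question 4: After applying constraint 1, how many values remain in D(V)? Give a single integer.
Answer: 3

Derivation:
Constraint 1 (Y != V) on D(Y)={1,4,5,7} D(V)={1,4,5}: no change
So after constraint 1: D(V)={1,4,5}, size = 3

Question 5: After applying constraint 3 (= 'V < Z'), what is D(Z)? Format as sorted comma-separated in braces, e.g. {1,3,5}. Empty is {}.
Answer: {3,4,7}

Derivation:
Constraint 1 (Y != V) on D(Y)={1,4,5,7} D(V)={1,4,5}: no change
Constraint 2 (V < Z) on D(V)={1,4,5} D(Z)={3,4,7}: no change
Constraint 3 (V < Z) on D(V)={1,4,5} D(Z)={3,4,7}: no change
So after constraint 3: D(Z) = {3,4,7}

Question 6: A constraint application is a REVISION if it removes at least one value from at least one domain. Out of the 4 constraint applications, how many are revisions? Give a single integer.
Answer: 0

Derivation:
Constraint 1 (Y != V) on D(Y)={1,4,5,7} D(V)={1,4,5}: no change => not a revision
Constraint 2 (V < Z) on D(V)={1,4,5} D(Z)={3,4,7}: no change => not a revision
Constraint 3 (V < Z) on D(V)={1,4,5} D(Z)={3,4,7}: no change => not a revision
Constraint 4 (V != Y) on D(V)={1,4,5} D(Y)={1,4,5,7}: no change => not a revision
Total revisions = 0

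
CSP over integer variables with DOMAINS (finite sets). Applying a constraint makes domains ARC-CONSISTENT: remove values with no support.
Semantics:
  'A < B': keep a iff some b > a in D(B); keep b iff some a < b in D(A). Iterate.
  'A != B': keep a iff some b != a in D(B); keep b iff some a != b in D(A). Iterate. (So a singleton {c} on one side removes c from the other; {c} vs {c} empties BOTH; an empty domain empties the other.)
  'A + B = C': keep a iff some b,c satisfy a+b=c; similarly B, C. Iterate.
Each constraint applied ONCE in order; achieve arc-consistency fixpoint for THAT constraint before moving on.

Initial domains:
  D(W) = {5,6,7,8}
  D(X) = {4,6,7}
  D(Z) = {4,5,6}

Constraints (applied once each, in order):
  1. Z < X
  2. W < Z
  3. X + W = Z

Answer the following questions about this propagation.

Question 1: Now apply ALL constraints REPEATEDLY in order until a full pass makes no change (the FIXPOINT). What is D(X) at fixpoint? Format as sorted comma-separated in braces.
Answer: {}

Derivation:
pass 0 (initial): D(X)={4,6,7}
pass 1: W {5,6,7,8}->{}; X {4,6,7}->{}; Z {4,5,6}->{}
pass 2: no change
Fixpoint after 2 passes: D(X) = {}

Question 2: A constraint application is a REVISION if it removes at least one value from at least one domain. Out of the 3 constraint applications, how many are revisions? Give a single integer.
Constraint 1 (Z < X) on D(Z)={4,5,6} D(X)={4,6,7}: X {4,6,7}->{6,7} => REVISION
Constraint 2 (W < Z) on D(W)={5,6,7,8} D(Z)={4,5,6}: W {5,6,7,8}->{5}; Z {4,5,6}->{6} => REVISION
Constraint 3 (X + W = Z) on D(X)={6,7} D(W)={5} D(Z)={6}: X {6,7}->{}; W {5}->{}; Z {6}->{} => REVISION
Total revisions = 3

Answer: 3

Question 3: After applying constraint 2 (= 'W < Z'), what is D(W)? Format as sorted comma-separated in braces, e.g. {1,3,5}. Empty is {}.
Answer: {5}

Derivation:
Constraint 1 (Z < X) on D(Z)={4,5,6} D(X)={4,6,7}: X {4,6,7}->{6,7}
Constraint 2 (W < Z) on D(W)={5,6,7,8} D(Z)={4,5,6}: W {5,6,7,8}->{5}; Z {4,5,6}->{6}
So after constraint 2: D(W) = {5}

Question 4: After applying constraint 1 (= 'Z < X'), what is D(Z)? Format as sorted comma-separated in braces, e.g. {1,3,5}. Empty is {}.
Answer: {4,5,6}

Derivation:
Constraint 1 (Z < X) on D(Z)={4,5,6} D(X)={4,6,7}: X {4,6,7}->{6,7}
So after constraint 1: D(Z) = {4,5,6}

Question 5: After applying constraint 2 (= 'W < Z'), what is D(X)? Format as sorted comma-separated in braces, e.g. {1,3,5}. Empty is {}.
Constraint 1 (Z < X) on D(Z)={4,5,6} D(X)={4,6,7}: X {4,6,7}->{6,7}
Constraint 2 (W < Z) on D(W)={5,6,7,8} D(Z)={4,5,6}: W {5,6,7,8}->{5}; Z {4,5,6}->{6}
So after constraint 2: D(X) = {6,7}

Answer: {6,7}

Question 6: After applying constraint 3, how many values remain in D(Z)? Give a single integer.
Answer: 0

Derivation:
Constraint 1 (Z < X) on D(Z)={4,5,6} D(X)={4,6,7}: X {4,6,7}->{6,7}
Constraint 2 (W < Z) on D(W)={5,6,7,8} D(Z)={4,5,6}: W {5,6,7,8}->{5}; Z {4,5,6}->{6}
Constraint 3 (X + W = Z) on D(X)={6,7} D(W)={5} D(Z)={6}: X {6,7}->{}; W {5}->{}; Z {6}->{}
So after constraint 3: D(Z)={}, size = 0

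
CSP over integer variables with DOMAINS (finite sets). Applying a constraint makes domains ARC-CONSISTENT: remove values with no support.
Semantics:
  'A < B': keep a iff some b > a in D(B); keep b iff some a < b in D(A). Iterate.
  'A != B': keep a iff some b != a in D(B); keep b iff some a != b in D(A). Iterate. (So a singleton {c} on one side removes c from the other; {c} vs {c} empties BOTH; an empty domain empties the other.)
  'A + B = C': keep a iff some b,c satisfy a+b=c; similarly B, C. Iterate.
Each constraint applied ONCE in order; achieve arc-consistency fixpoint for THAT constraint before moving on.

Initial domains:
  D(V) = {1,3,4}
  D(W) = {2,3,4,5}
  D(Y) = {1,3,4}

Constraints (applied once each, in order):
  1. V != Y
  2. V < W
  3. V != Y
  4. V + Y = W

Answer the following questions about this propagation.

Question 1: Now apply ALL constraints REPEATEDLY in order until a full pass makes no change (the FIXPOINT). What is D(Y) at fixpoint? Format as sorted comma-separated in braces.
pass 0 (initial): D(Y)={1,3,4}
pass 1: W {2,3,4,5}->{2,4,5}
pass 2: no change
Fixpoint after 2 passes: D(Y) = {1,3,4}

Answer: {1,3,4}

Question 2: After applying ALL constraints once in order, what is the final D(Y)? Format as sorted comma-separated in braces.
Answer: {1,3,4}

Derivation:
Constraint 1 (V != Y) on D(V)={1,3,4} D(Y)={1,3,4}: no change
Constraint 2 (V < W) on D(V)={1,3,4} D(W)={2,3,4,5}: no change
Constraint 3 (V != Y) on D(V)={1,3,4} D(Y)={1,3,4}: no change
Constraint 4 (V + Y = W) on D(V)={1,3,4} D(Y)={1,3,4} D(W)={2,3,4,5}: W {2,3,4,5}->{2,4,5}
So after all 4 constraints: D(Y) = {1,3,4}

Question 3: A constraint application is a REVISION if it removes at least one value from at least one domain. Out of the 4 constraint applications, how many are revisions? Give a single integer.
Answer: 1

Derivation:
Constraint 1 (V != Y) on D(V)={1,3,4} D(Y)={1,3,4}: no change => not a revision
Constraint 2 (V < W) on D(V)={1,3,4} D(W)={2,3,4,5}: no change => not a revision
Constraint 3 (V != Y) on D(V)={1,3,4} D(Y)={1,3,4}: no change => not a revision
Constraint 4 (V + Y = W) on D(V)={1,3,4} D(Y)={1,3,4} D(W)={2,3,4,5}: W {2,3,4,5}->{2,4,5} => REVISION
Total revisions = 1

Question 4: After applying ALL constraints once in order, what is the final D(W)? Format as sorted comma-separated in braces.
Constraint 1 (V != Y) on D(V)={1,3,4} D(Y)={1,3,4}: no change
Constraint 2 (V < W) on D(V)={1,3,4} D(W)={2,3,4,5}: no change
Constraint 3 (V != Y) on D(V)={1,3,4} D(Y)={1,3,4}: no change
Constraint 4 (V + Y = W) on D(V)={1,3,4} D(Y)={1,3,4} D(W)={2,3,4,5}: W {2,3,4,5}->{2,4,5}
So after all 4 constraints: D(W) = {2,4,5}

Answer: {2,4,5}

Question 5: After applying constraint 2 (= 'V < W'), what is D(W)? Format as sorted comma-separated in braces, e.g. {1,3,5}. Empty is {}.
Constraint 1 (V != Y) on D(V)={1,3,4} D(Y)={1,3,4}: no change
Constraint 2 (V < W) on D(V)={1,3,4} D(W)={2,3,4,5}: no change
So after constraint 2: D(W) = {2,3,4,5}

Answer: {2,3,4,5}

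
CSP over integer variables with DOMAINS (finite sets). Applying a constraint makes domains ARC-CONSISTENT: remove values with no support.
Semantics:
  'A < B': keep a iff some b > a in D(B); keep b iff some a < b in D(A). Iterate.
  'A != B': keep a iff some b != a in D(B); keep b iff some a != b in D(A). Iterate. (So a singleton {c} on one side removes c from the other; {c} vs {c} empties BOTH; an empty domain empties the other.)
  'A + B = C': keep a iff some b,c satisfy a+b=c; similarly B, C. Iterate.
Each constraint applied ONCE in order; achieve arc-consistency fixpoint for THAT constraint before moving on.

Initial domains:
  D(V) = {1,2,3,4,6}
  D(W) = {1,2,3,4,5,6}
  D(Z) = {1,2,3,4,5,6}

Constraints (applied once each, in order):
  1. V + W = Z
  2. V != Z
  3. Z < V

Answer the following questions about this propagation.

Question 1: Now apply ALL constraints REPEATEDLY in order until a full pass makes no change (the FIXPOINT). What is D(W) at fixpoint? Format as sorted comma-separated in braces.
pass 0 (initial): D(W)={1,2,3,4,5,6}
pass 1: V {1,2,3,4,6}->{3,4}; W {1,2,3,4,5,6}->{1,2,3,4,5}; Z {1,2,3,4,5,6}->{2,3}
pass 2: V {3,4}->{}; W {1,2,3,4,5}->{}; Z {2,3}->{}
pass 3: no change
Fixpoint after 3 passes: D(W) = {}

Answer: {}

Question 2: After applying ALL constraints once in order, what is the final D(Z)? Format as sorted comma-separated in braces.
Answer: {2,3}

Derivation:
Constraint 1 (V + W = Z) on D(V)={1,2,3,4,6} D(W)={1,2,3,4,5,6} D(Z)={1,2,3,4,5,6}: V {1,2,3,4,6}->{1,2,3,4}; W {1,2,3,4,5,6}->{1,2,3,4,5}; Z {1,2,3,4,5,6}->{2,3,4,5,6}
Constraint 2 (V != Z) on D(V)={1,2,3,4} D(Z)={2,3,4,5,6}: no change
Constraint 3 (Z < V) on D(Z)={2,3,4,5,6} D(V)={1,2,3,4}: Z {2,3,4,5,6}->{2,3}; V {1,2,3,4}->{3,4}
So after all 3 constraints: D(Z) = {2,3}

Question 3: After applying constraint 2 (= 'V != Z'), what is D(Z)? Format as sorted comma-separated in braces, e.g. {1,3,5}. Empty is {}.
Constraint 1 (V + W = Z) on D(V)={1,2,3,4,6} D(W)={1,2,3,4,5,6} D(Z)={1,2,3,4,5,6}: V {1,2,3,4,6}->{1,2,3,4}; W {1,2,3,4,5,6}->{1,2,3,4,5}; Z {1,2,3,4,5,6}->{2,3,4,5,6}
Constraint 2 (V != Z) on D(V)={1,2,3,4} D(Z)={2,3,4,5,6}: no change
So after constraint 2: D(Z) = {2,3,4,5,6}

Answer: {2,3,4,5,6}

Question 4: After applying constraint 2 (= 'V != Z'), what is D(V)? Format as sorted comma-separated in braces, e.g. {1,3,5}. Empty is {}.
Constraint 1 (V + W = Z) on D(V)={1,2,3,4,6} D(W)={1,2,3,4,5,6} D(Z)={1,2,3,4,5,6}: V {1,2,3,4,6}->{1,2,3,4}; W {1,2,3,4,5,6}->{1,2,3,4,5}; Z {1,2,3,4,5,6}->{2,3,4,5,6}
Constraint 2 (V != Z) on D(V)={1,2,3,4} D(Z)={2,3,4,5,6}: no change
So after constraint 2: D(V) = {1,2,3,4}

Answer: {1,2,3,4}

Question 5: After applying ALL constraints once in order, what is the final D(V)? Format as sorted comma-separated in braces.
Answer: {3,4}

Derivation:
Constraint 1 (V + W = Z) on D(V)={1,2,3,4,6} D(W)={1,2,3,4,5,6} D(Z)={1,2,3,4,5,6}: V {1,2,3,4,6}->{1,2,3,4}; W {1,2,3,4,5,6}->{1,2,3,4,5}; Z {1,2,3,4,5,6}->{2,3,4,5,6}
Constraint 2 (V != Z) on D(V)={1,2,3,4} D(Z)={2,3,4,5,6}: no change
Constraint 3 (Z < V) on D(Z)={2,3,4,5,6} D(V)={1,2,3,4}: Z {2,3,4,5,6}->{2,3}; V {1,2,3,4}->{3,4}
So after all 3 constraints: D(V) = {3,4}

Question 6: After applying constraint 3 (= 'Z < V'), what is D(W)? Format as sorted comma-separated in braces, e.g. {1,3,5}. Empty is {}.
Answer: {1,2,3,4,5}

Derivation:
Constraint 1 (V + W = Z) on D(V)={1,2,3,4,6} D(W)={1,2,3,4,5,6} D(Z)={1,2,3,4,5,6}: V {1,2,3,4,6}->{1,2,3,4}; W {1,2,3,4,5,6}->{1,2,3,4,5}; Z {1,2,3,4,5,6}->{2,3,4,5,6}
Constraint 2 (V != Z) on D(V)={1,2,3,4} D(Z)={2,3,4,5,6}: no change
Constraint 3 (Z < V) on D(Z)={2,3,4,5,6} D(V)={1,2,3,4}: Z {2,3,4,5,6}->{2,3}; V {1,2,3,4}->{3,4}
So after constraint 3: D(W) = {1,2,3,4,5}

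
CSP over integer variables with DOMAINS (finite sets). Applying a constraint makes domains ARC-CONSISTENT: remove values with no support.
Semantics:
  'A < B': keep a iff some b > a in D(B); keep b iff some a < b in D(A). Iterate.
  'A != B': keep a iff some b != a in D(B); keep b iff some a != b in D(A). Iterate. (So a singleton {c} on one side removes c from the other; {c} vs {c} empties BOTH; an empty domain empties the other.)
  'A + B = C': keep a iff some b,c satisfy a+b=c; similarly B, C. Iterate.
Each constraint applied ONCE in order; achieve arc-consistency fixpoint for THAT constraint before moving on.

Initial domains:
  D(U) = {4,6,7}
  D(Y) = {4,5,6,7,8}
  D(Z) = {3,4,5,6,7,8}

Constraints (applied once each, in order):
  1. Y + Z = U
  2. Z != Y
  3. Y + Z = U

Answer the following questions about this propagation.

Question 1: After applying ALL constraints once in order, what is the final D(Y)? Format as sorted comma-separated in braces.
Constraint 1 (Y + Z = U) on D(Y)={4,5,6,7,8} D(Z)={3,4,5,6,7,8} D(U)={4,6,7}: Y {4,5,6,7,8}->{4}; Z {3,4,5,6,7,8}->{3}; U {4,6,7}->{7}
Constraint 2 (Z != Y) on D(Z)={3} D(Y)={4}: no change
Constraint 3 (Y + Z = U) on D(Y)={4} D(Z)={3} D(U)={7}: no change
So after all 3 constraints: D(Y) = {4}

Answer: {4}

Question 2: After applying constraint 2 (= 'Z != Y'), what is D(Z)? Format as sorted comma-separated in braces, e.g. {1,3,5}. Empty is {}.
Answer: {3}

Derivation:
Constraint 1 (Y + Z = U) on D(Y)={4,5,6,7,8} D(Z)={3,4,5,6,7,8} D(U)={4,6,7}: Y {4,5,6,7,8}->{4}; Z {3,4,5,6,7,8}->{3}; U {4,6,7}->{7}
Constraint 2 (Z != Y) on D(Z)={3} D(Y)={4}: no change
So after constraint 2: D(Z) = {3}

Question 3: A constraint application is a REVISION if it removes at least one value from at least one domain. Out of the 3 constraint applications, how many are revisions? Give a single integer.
Answer: 1

Derivation:
Constraint 1 (Y + Z = U) on D(Y)={4,5,6,7,8} D(Z)={3,4,5,6,7,8} D(U)={4,6,7}: Y {4,5,6,7,8}->{4}; Z {3,4,5,6,7,8}->{3}; U {4,6,7}->{7} => REVISION
Constraint 2 (Z != Y) on D(Z)={3} D(Y)={4}: no change => not a revision
Constraint 3 (Y + Z = U) on D(Y)={4} D(Z)={3} D(U)={7}: no change => not a revision
Total revisions = 1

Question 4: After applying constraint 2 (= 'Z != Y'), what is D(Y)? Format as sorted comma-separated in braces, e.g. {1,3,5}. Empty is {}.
Answer: {4}

Derivation:
Constraint 1 (Y + Z = U) on D(Y)={4,5,6,7,8} D(Z)={3,4,5,6,7,8} D(U)={4,6,7}: Y {4,5,6,7,8}->{4}; Z {3,4,5,6,7,8}->{3}; U {4,6,7}->{7}
Constraint 2 (Z != Y) on D(Z)={3} D(Y)={4}: no change
So after constraint 2: D(Y) = {4}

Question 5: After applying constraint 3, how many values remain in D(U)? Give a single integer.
Answer: 1

Derivation:
Constraint 1 (Y + Z = U) on D(Y)={4,5,6,7,8} D(Z)={3,4,5,6,7,8} D(U)={4,6,7}: Y {4,5,6,7,8}->{4}; Z {3,4,5,6,7,8}->{3}; U {4,6,7}->{7}
Constraint 2 (Z != Y) on D(Z)={3} D(Y)={4}: no change
Constraint 3 (Y + Z = U) on D(Y)={4} D(Z)={3} D(U)={7}: no change
So after constraint 3: D(U)={7}, size = 1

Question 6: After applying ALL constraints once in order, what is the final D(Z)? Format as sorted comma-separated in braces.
Constraint 1 (Y + Z = U) on D(Y)={4,5,6,7,8} D(Z)={3,4,5,6,7,8} D(U)={4,6,7}: Y {4,5,6,7,8}->{4}; Z {3,4,5,6,7,8}->{3}; U {4,6,7}->{7}
Constraint 2 (Z != Y) on D(Z)={3} D(Y)={4}: no change
Constraint 3 (Y + Z = U) on D(Y)={4} D(Z)={3} D(U)={7}: no change
So after all 3 constraints: D(Z) = {3}

Answer: {3}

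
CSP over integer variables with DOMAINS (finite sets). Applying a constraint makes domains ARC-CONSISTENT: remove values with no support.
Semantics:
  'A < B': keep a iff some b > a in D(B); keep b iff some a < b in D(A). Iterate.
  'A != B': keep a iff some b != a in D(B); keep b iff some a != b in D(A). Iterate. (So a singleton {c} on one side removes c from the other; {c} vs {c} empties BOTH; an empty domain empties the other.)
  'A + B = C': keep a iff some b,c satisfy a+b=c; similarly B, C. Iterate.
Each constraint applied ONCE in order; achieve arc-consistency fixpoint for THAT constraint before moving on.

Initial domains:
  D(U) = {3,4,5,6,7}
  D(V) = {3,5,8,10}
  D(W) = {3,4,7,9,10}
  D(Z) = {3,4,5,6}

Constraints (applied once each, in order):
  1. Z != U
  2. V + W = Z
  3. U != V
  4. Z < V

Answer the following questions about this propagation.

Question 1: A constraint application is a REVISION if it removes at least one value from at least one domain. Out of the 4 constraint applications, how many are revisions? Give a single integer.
Constraint 1 (Z != U) on D(Z)={3,4,5,6} D(U)={3,4,5,6,7}: no change => not a revision
Constraint 2 (V + W = Z) on D(V)={3,5,8,10} D(W)={3,4,7,9,10} D(Z)={3,4,5,6}: V {3,5,8,10}->{3}; W {3,4,7,9,10}->{3}; Z {3,4,5,6}->{6} => REVISION
Constraint 3 (U != V) on D(U)={3,4,5,6,7} D(V)={3}: U {3,4,5,6,7}->{4,5,6,7} => REVISION
Constraint 4 (Z < V) on D(Z)={6} D(V)={3}: Z {6}->{}; V {3}->{} => REVISION
Total revisions = 3

Answer: 3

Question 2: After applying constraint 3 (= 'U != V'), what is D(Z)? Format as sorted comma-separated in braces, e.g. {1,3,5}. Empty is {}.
Answer: {6}

Derivation:
Constraint 1 (Z != U) on D(Z)={3,4,5,6} D(U)={3,4,5,6,7}: no change
Constraint 2 (V + W = Z) on D(V)={3,5,8,10} D(W)={3,4,7,9,10} D(Z)={3,4,5,6}: V {3,5,8,10}->{3}; W {3,4,7,9,10}->{3}; Z {3,4,5,6}->{6}
Constraint 3 (U != V) on D(U)={3,4,5,6,7} D(V)={3}: U {3,4,5,6,7}->{4,5,6,7}
So after constraint 3: D(Z) = {6}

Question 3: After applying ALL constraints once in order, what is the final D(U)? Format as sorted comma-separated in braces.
Answer: {4,5,6,7}

Derivation:
Constraint 1 (Z != U) on D(Z)={3,4,5,6} D(U)={3,4,5,6,7}: no change
Constraint 2 (V + W = Z) on D(V)={3,5,8,10} D(W)={3,4,7,9,10} D(Z)={3,4,5,6}: V {3,5,8,10}->{3}; W {3,4,7,9,10}->{3}; Z {3,4,5,6}->{6}
Constraint 3 (U != V) on D(U)={3,4,5,6,7} D(V)={3}: U {3,4,5,6,7}->{4,5,6,7}
Constraint 4 (Z < V) on D(Z)={6} D(V)={3}: Z {6}->{}; V {3}->{}
So after all 4 constraints: D(U) = {4,5,6,7}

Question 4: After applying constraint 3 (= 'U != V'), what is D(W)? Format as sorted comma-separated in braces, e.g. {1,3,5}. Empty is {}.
Answer: {3}

Derivation:
Constraint 1 (Z != U) on D(Z)={3,4,5,6} D(U)={3,4,5,6,7}: no change
Constraint 2 (V + W = Z) on D(V)={3,5,8,10} D(W)={3,4,7,9,10} D(Z)={3,4,5,6}: V {3,5,8,10}->{3}; W {3,4,7,9,10}->{3}; Z {3,4,5,6}->{6}
Constraint 3 (U != V) on D(U)={3,4,5,6,7} D(V)={3}: U {3,4,5,6,7}->{4,5,6,7}
So after constraint 3: D(W) = {3}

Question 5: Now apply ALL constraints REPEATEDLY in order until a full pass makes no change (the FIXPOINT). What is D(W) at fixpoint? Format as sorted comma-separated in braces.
Answer: {}

Derivation:
pass 0 (initial): D(W)={3,4,7,9,10}
pass 1: U {3,4,5,6,7}->{4,5,6,7}; V {3,5,8,10}->{}; W {3,4,7,9,10}->{3}; Z {3,4,5,6}->{}
pass 2: U {4,5,6,7}->{}; W {3}->{}
pass 3: no change
Fixpoint after 3 passes: D(W) = {}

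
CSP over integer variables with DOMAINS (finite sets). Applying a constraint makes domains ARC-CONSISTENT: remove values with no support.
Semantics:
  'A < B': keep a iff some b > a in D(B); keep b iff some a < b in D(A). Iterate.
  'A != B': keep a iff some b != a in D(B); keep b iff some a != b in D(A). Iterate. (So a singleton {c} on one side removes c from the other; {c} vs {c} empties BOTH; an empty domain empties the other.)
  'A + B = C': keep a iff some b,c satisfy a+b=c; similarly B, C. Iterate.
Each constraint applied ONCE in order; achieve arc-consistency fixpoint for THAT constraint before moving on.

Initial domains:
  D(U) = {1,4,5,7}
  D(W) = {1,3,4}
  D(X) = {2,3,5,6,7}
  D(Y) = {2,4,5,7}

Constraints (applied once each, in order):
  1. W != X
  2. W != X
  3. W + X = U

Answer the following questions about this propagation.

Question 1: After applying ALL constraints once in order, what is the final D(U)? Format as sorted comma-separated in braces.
Constraint 1 (W != X) on D(W)={1,3,4} D(X)={2,3,5,6,7}: no change
Constraint 2 (W != X) on D(W)={1,3,4} D(X)={2,3,5,6,7}: no change
Constraint 3 (W + X = U) on D(W)={1,3,4} D(X)={2,3,5,6,7} D(U)={1,4,5,7}: X {2,3,5,6,7}->{2,3,6}; U {1,4,5,7}->{4,5,7}
So after all 3 constraints: D(U) = {4,5,7}

Answer: {4,5,7}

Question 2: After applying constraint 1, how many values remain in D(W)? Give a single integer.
Answer: 3

Derivation:
Constraint 1 (W != X) on D(W)={1,3,4} D(X)={2,3,5,6,7}: no change
So after constraint 1: D(W)={1,3,4}, size = 3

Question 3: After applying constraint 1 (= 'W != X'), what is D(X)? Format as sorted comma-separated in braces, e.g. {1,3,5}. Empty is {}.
Answer: {2,3,5,6,7}

Derivation:
Constraint 1 (W != X) on D(W)={1,3,4} D(X)={2,3,5,6,7}: no change
So after constraint 1: D(X) = {2,3,5,6,7}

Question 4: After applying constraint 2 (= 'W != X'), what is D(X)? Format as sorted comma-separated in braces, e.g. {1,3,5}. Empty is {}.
Answer: {2,3,5,6,7}

Derivation:
Constraint 1 (W != X) on D(W)={1,3,4} D(X)={2,3,5,6,7}: no change
Constraint 2 (W != X) on D(W)={1,3,4} D(X)={2,3,5,6,7}: no change
So after constraint 2: D(X) = {2,3,5,6,7}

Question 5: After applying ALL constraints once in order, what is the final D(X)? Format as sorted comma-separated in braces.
Constraint 1 (W != X) on D(W)={1,3,4} D(X)={2,3,5,6,7}: no change
Constraint 2 (W != X) on D(W)={1,3,4} D(X)={2,3,5,6,7}: no change
Constraint 3 (W + X = U) on D(W)={1,3,4} D(X)={2,3,5,6,7} D(U)={1,4,5,7}: X {2,3,5,6,7}->{2,3,6}; U {1,4,5,7}->{4,5,7}
So after all 3 constraints: D(X) = {2,3,6}

Answer: {2,3,6}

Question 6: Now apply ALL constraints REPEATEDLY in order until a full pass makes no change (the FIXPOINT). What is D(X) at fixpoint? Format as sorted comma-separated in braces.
Answer: {2,3,6}

Derivation:
pass 0 (initial): D(X)={2,3,5,6,7}
pass 1: U {1,4,5,7}->{4,5,7}; X {2,3,5,6,7}->{2,3,6}
pass 2: no change
Fixpoint after 2 passes: D(X) = {2,3,6}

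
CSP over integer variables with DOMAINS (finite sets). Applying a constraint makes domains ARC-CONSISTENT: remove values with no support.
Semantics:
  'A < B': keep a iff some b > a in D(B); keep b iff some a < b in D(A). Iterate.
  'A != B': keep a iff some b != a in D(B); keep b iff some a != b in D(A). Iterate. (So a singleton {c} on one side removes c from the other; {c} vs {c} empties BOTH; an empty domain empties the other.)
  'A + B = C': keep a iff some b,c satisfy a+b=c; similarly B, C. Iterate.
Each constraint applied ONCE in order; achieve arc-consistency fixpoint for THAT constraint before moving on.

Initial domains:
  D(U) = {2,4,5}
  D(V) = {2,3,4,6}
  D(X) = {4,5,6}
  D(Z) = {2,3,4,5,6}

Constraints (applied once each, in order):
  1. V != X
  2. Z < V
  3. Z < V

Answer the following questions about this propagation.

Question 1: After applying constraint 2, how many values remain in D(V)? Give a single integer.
Constraint 1 (V != X) on D(V)={2,3,4,6} D(X)={4,5,6}: no change
Constraint 2 (Z < V) on D(Z)={2,3,4,5,6} D(V)={2,3,4,6}: Z {2,3,4,5,6}->{2,3,4,5}; V {2,3,4,6}->{3,4,6}
So after constraint 2: D(V)={3,4,6}, size = 3

Answer: 3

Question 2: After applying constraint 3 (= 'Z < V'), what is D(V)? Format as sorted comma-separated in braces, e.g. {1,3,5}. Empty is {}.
Constraint 1 (V != X) on D(V)={2,3,4,6} D(X)={4,5,6}: no change
Constraint 2 (Z < V) on D(Z)={2,3,4,5,6} D(V)={2,3,4,6}: Z {2,3,4,5,6}->{2,3,4,5}; V {2,3,4,6}->{3,4,6}
Constraint 3 (Z < V) on D(Z)={2,3,4,5} D(V)={3,4,6}: no change
So after constraint 3: D(V) = {3,4,6}

Answer: {3,4,6}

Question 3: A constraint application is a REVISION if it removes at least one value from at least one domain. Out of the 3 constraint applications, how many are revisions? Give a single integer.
Answer: 1

Derivation:
Constraint 1 (V != X) on D(V)={2,3,4,6} D(X)={4,5,6}: no change => not a revision
Constraint 2 (Z < V) on D(Z)={2,3,4,5,6} D(V)={2,3,4,6}: Z {2,3,4,5,6}->{2,3,4,5}; V {2,3,4,6}->{3,4,6} => REVISION
Constraint 3 (Z < V) on D(Z)={2,3,4,5} D(V)={3,4,6}: no change => not a revision
Total revisions = 1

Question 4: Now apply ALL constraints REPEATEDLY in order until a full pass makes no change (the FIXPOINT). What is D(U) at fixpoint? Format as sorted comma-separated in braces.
Answer: {2,4,5}

Derivation:
pass 0 (initial): D(U)={2,4,5}
pass 1: V {2,3,4,6}->{3,4,6}; Z {2,3,4,5,6}->{2,3,4,5}
pass 2: no change
Fixpoint after 2 passes: D(U) = {2,4,5}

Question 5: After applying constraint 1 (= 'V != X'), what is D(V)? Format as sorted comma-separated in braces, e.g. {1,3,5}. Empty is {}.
Answer: {2,3,4,6}

Derivation:
Constraint 1 (V != X) on D(V)={2,3,4,6} D(X)={4,5,6}: no change
So after constraint 1: D(V) = {2,3,4,6}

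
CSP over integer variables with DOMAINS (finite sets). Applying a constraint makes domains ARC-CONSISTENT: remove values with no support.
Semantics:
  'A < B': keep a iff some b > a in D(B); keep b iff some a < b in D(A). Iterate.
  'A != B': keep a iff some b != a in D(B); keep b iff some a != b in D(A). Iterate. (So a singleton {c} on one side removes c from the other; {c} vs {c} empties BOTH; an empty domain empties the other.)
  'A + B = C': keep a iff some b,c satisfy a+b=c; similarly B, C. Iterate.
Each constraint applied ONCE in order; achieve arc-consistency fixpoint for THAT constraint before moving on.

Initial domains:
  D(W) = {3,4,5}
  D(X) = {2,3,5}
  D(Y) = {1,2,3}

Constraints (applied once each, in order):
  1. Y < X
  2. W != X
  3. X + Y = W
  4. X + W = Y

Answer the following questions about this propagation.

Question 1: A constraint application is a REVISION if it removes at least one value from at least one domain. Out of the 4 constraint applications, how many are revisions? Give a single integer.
Constraint 1 (Y < X) on D(Y)={1,2,3} D(X)={2,3,5}: no change => not a revision
Constraint 2 (W != X) on D(W)={3,4,5} D(X)={2,3,5}: no change => not a revision
Constraint 3 (X + Y = W) on D(X)={2,3,5} D(Y)={1,2,3} D(W)={3,4,5}: X {2,3,5}->{2,3} => REVISION
Constraint 4 (X + W = Y) on D(X)={2,3} D(W)={3,4,5} D(Y)={1,2,3}: X {2,3}->{}; W {3,4,5}->{}; Y {1,2,3}->{} => REVISION
Total revisions = 2

Answer: 2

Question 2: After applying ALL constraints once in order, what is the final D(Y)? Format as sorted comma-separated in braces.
Answer: {}

Derivation:
Constraint 1 (Y < X) on D(Y)={1,2,3} D(X)={2,3,5}: no change
Constraint 2 (W != X) on D(W)={3,4,5} D(X)={2,3,5}: no change
Constraint 3 (X + Y = W) on D(X)={2,3,5} D(Y)={1,2,3} D(W)={3,4,5}: X {2,3,5}->{2,3}
Constraint 4 (X + W = Y) on D(X)={2,3} D(W)={3,4,5} D(Y)={1,2,3}: X {2,3}->{}; W {3,4,5}->{}; Y {1,2,3}->{}
So after all 4 constraints: D(Y) = {}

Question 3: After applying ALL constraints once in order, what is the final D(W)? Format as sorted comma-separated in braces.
Constraint 1 (Y < X) on D(Y)={1,2,3} D(X)={2,3,5}: no change
Constraint 2 (W != X) on D(W)={3,4,5} D(X)={2,3,5}: no change
Constraint 3 (X + Y = W) on D(X)={2,3,5} D(Y)={1,2,3} D(W)={3,4,5}: X {2,3,5}->{2,3}
Constraint 4 (X + W = Y) on D(X)={2,3} D(W)={3,4,5} D(Y)={1,2,3}: X {2,3}->{}; W {3,4,5}->{}; Y {1,2,3}->{}
So after all 4 constraints: D(W) = {}

Answer: {}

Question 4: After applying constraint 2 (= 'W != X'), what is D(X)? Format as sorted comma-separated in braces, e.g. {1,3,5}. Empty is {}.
Constraint 1 (Y < X) on D(Y)={1,2,3} D(X)={2,3,5}: no change
Constraint 2 (W != X) on D(W)={3,4,5} D(X)={2,3,5}: no change
So after constraint 2: D(X) = {2,3,5}

Answer: {2,3,5}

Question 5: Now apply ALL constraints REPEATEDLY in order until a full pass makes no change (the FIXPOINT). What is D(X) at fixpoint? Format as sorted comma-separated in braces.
Answer: {}

Derivation:
pass 0 (initial): D(X)={2,3,5}
pass 1: W {3,4,5}->{}; X {2,3,5}->{}; Y {1,2,3}->{}
pass 2: no change
Fixpoint after 2 passes: D(X) = {}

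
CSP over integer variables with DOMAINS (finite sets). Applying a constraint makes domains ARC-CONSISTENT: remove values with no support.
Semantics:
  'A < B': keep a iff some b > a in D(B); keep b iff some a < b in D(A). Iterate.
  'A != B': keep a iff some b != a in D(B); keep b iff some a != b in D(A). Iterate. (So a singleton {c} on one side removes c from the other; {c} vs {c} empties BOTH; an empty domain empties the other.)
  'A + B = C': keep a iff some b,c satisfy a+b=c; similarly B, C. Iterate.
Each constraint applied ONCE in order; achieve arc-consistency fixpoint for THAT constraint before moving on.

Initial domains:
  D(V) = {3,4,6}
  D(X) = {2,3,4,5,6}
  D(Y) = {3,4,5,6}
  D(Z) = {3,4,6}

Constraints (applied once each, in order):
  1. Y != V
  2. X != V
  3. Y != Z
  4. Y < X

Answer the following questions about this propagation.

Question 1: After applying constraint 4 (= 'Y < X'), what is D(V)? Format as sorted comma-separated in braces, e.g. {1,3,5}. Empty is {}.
Constraint 1 (Y != V) on D(Y)={3,4,5,6} D(V)={3,4,6}: no change
Constraint 2 (X != V) on D(X)={2,3,4,5,6} D(V)={3,4,6}: no change
Constraint 3 (Y != Z) on D(Y)={3,4,5,6} D(Z)={3,4,6}: no change
Constraint 4 (Y < X) on D(Y)={3,4,5,6} D(X)={2,3,4,5,6}: Y {3,4,5,6}->{3,4,5}; X {2,3,4,5,6}->{4,5,6}
So after constraint 4: D(V) = {3,4,6}

Answer: {3,4,6}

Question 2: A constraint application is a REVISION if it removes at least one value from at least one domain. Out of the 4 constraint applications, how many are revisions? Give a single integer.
Constraint 1 (Y != V) on D(Y)={3,4,5,6} D(V)={3,4,6}: no change => not a revision
Constraint 2 (X != V) on D(X)={2,3,4,5,6} D(V)={3,4,6}: no change => not a revision
Constraint 3 (Y != Z) on D(Y)={3,4,5,6} D(Z)={3,4,6}: no change => not a revision
Constraint 4 (Y < X) on D(Y)={3,4,5,6} D(X)={2,3,4,5,6}: Y {3,4,5,6}->{3,4,5}; X {2,3,4,5,6}->{4,5,6} => REVISION
Total revisions = 1

Answer: 1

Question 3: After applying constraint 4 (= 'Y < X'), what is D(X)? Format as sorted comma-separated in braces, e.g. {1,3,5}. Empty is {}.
Answer: {4,5,6}

Derivation:
Constraint 1 (Y != V) on D(Y)={3,4,5,6} D(V)={3,4,6}: no change
Constraint 2 (X != V) on D(X)={2,3,4,5,6} D(V)={3,4,6}: no change
Constraint 3 (Y != Z) on D(Y)={3,4,5,6} D(Z)={3,4,6}: no change
Constraint 4 (Y < X) on D(Y)={3,4,5,6} D(X)={2,3,4,5,6}: Y {3,4,5,6}->{3,4,5}; X {2,3,4,5,6}->{4,5,6}
So after constraint 4: D(X) = {4,5,6}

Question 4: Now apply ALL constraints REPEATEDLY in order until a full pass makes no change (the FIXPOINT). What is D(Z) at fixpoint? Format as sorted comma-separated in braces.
pass 0 (initial): D(Z)={3,4,6}
pass 1: X {2,3,4,5,6}->{4,5,6}; Y {3,4,5,6}->{3,4,5}
pass 2: no change
Fixpoint after 2 passes: D(Z) = {3,4,6}

Answer: {3,4,6}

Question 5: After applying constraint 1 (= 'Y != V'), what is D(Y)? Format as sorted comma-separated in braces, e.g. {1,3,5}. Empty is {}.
Answer: {3,4,5,6}

Derivation:
Constraint 1 (Y != V) on D(Y)={3,4,5,6} D(V)={3,4,6}: no change
So after constraint 1: D(Y) = {3,4,5,6}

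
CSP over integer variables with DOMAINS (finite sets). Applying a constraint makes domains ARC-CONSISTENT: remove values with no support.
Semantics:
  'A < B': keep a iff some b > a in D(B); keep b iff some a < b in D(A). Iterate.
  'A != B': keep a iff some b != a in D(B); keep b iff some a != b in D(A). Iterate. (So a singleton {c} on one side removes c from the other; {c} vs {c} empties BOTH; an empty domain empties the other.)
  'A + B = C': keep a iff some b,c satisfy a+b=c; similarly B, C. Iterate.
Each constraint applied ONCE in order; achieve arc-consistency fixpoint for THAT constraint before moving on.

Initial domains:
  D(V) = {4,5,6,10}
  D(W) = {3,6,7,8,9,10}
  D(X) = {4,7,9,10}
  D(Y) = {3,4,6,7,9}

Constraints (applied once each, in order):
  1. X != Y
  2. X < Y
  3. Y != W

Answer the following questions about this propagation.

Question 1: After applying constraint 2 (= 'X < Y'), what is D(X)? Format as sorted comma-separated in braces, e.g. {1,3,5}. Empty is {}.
Answer: {4,7}

Derivation:
Constraint 1 (X != Y) on D(X)={4,7,9,10} D(Y)={3,4,6,7,9}: no change
Constraint 2 (X < Y) on D(X)={4,7,9,10} D(Y)={3,4,6,7,9}: X {4,7,9,10}->{4,7}; Y {3,4,6,7,9}->{6,7,9}
So after constraint 2: D(X) = {4,7}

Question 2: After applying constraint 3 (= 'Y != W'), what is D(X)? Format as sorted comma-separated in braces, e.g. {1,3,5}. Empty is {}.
Answer: {4,7}

Derivation:
Constraint 1 (X != Y) on D(X)={4,7,9,10} D(Y)={3,4,6,7,9}: no change
Constraint 2 (X < Y) on D(X)={4,7,9,10} D(Y)={3,4,6,7,9}: X {4,7,9,10}->{4,7}; Y {3,4,6,7,9}->{6,7,9}
Constraint 3 (Y != W) on D(Y)={6,7,9} D(W)={3,6,7,8,9,10}: no change
So after constraint 3: D(X) = {4,7}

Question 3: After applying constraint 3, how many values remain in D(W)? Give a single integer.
Answer: 6

Derivation:
Constraint 1 (X != Y) on D(X)={4,7,9,10} D(Y)={3,4,6,7,9}: no change
Constraint 2 (X < Y) on D(X)={4,7,9,10} D(Y)={3,4,6,7,9}: X {4,7,9,10}->{4,7}; Y {3,4,6,7,9}->{6,7,9}
Constraint 3 (Y != W) on D(Y)={6,7,9} D(W)={3,6,7,8,9,10}: no change
So after constraint 3: D(W)={3,6,7,8,9,10}, size = 6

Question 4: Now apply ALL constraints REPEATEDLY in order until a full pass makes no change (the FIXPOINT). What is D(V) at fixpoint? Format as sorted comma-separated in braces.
pass 0 (initial): D(V)={4,5,6,10}
pass 1: X {4,7,9,10}->{4,7}; Y {3,4,6,7,9}->{6,7,9}
pass 2: no change
Fixpoint after 2 passes: D(V) = {4,5,6,10}

Answer: {4,5,6,10}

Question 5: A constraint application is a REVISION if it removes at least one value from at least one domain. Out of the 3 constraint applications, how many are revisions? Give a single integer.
Constraint 1 (X != Y) on D(X)={4,7,9,10} D(Y)={3,4,6,7,9}: no change => not a revision
Constraint 2 (X < Y) on D(X)={4,7,9,10} D(Y)={3,4,6,7,9}: X {4,7,9,10}->{4,7}; Y {3,4,6,7,9}->{6,7,9} => REVISION
Constraint 3 (Y != W) on D(Y)={6,7,9} D(W)={3,6,7,8,9,10}: no change => not a revision
Total revisions = 1

Answer: 1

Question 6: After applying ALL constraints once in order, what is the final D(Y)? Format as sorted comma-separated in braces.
Constraint 1 (X != Y) on D(X)={4,7,9,10} D(Y)={3,4,6,7,9}: no change
Constraint 2 (X < Y) on D(X)={4,7,9,10} D(Y)={3,4,6,7,9}: X {4,7,9,10}->{4,7}; Y {3,4,6,7,9}->{6,7,9}
Constraint 3 (Y != W) on D(Y)={6,7,9} D(W)={3,6,7,8,9,10}: no change
So after all 3 constraints: D(Y) = {6,7,9}

Answer: {6,7,9}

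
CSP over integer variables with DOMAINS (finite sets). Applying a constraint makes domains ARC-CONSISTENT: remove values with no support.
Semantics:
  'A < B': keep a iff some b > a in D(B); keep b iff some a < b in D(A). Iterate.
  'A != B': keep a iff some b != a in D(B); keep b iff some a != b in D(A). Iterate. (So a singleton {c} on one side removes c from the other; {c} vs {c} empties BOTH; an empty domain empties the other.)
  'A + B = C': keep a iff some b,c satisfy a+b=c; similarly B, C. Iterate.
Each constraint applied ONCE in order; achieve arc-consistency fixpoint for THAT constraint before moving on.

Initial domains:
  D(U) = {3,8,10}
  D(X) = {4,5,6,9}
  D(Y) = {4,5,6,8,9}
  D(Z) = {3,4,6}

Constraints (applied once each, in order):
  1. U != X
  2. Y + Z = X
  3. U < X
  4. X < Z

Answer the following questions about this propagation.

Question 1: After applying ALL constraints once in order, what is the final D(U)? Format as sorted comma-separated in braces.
Answer: {3,8}

Derivation:
Constraint 1 (U != X) on D(U)={3,8,10} D(X)={4,5,6,9}: no change
Constraint 2 (Y + Z = X) on D(Y)={4,5,6,8,9} D(Z)={3,4,6} D(X)={4,5,6,9}: Y {4,5,6,8,9}->{5,6}; Z {3,4,6}->{3,4}; X {4,5,6,9}->{9}
Constraint 3 (U < X) on D(U)={3,8,10} D(X)={9}: U {3,8,10}->{3,8}
Constraint 4 (X < Z) on D(X)={9} D(Z)={3,4}: X {9}->{}; Z {3,4}->{}
So after all 4 constraints: D(U) = {3,8}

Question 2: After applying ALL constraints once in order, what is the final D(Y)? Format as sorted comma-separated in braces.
Answer: {5,6}

Derivation:
Constraint 1 (U != X) on D(U)={3,8,10} D(X)={4,5,6,9}: no change
Constraint 2 (Y + Z = X) on D(Y)={4,5,6,8,9} D(Z)={3,4,6} D(X)={4,5,6,9}: Y {4,5,6,8,9}->{5,6}; Z {3,4,6}->{3,4}; X {4,5,6,9}->{9}
Constraint 3 (U < X) on D(U)={3,8,10} D(X)={9}: U {3,8,10}->{3,8}
Constraint 4 (X < Z) on D(X)={9} D(Z)={3,4}: X {9}->{}; Z {3,4}->{}
So after all 4 constraints: D(Y) = {5,6}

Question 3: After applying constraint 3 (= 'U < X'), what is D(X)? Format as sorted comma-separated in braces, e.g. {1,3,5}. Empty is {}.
Answer: {9}

Derivation:
Constraint 1 (U != X) on D(U)={3,8,10} D(X)={4,5,6,9}: no change
Constraint 2 (Y + Z = X) on D(Y)={4,5,6,8,9} D(Z)={3,4,6} D(X)={4,5,6,9}: Y {4,5,6,8,9}->{5,6}; Z {3,4,6}->{3,4}; X {4,5,6,9}->{9}
Constraint 3 (U < X) on D(U)={3,8,10} D(X)={9}: U {3,8,10}->{3,8}
So after constraint 3: D(X) = {9}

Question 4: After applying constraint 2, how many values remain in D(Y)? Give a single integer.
Answer: 2

Derivation:
Constraint 1 (U != X) on D(U)={3,8,10} D(X)={4,5,6,9}: no change
Constraint 2 (Y + Z = X) on D(Y)={4,5,6,8,9} D(Z)={3,4,6} D(X)={4,5,6,9}: Y {4,5,6,8,9}->{5,6}; Z {3,4,6}->{3,4}; X {4,5,6,9}->{9}
So after constraint 2: D(Y)={5,6}, size = 2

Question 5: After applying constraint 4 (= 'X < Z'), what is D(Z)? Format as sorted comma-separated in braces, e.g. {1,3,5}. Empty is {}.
Constraint 1 (U != X) on D(U)={3,8,10} D(X)={4,5,6,9}: no change
Constraint 2 (Y + Z = X) on D(Y)={4,5,6,8,9} D(Z)={3,4,6} D(X)={4,5,6,9}: Y {4,5,6,8,9}->{5,6}; Z {3,4,6}->{3,4}; X {4,5,6,9}->{9}
Constraint 3 (U < X) on D(U)={3,8,10} D(X)={9}: U {3,8,10}->{3,8}
Constraint 4 (X < Z) on D(X)={9} D(Z)={3,4}: X {9}->{}; Z {3,4}->{}
So after constraint 4: D(Z) = {}

Answer: {}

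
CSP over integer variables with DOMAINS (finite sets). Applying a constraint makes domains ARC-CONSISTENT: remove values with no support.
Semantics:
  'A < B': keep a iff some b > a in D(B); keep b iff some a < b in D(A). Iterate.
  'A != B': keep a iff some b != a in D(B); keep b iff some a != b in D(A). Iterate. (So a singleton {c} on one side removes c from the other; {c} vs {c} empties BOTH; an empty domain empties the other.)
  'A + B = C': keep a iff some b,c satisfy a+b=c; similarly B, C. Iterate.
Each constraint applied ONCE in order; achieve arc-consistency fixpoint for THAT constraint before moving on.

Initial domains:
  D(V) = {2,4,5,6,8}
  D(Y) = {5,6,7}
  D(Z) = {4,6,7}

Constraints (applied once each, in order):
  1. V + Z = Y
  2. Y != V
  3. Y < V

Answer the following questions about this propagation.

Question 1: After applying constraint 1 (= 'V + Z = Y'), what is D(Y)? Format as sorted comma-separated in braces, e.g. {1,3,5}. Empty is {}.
Answer: {6}

Derivation:
Constraint 1 (V + Z = Y) on D(V)={2,4,5,6,8} D(Z)={4,6,7} D(Y)={5,6,7}: V {2,4,5,6,8}->{2}; Z {4,6,7}->{4}; Y {5,6,7}->{6}
So after constraint 1: D(Y) = {6}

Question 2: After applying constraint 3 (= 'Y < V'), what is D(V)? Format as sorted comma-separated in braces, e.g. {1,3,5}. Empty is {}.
Answer: {}

Derivation:
Constraint 1 (V + Z = Y) on D(V)={2,4,5,6,8} D(Z)={4,6,7} D(Y)={5,6,7}: V {2,4,5,6,8}->{2}; Z {4,6,7}->{4}; Y {5,6,7}->{6}
Constraint 2 (Y != V) on D(Y)={6} D(V)={2}: no change
Constraint 3 (Y < V) on D(Y)={6} D(V)={2}: Y {6}->{}; V {2}->{}
So after constraint 3: D(V) = {}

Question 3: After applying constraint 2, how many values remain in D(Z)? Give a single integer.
Answer: 1

Derivation:
Constraint 1 (V + Z = Y) on D(V)={2,4,5,6,8} D(Z)={4,6,7} D(Y)={5,6,7}: V {2,4,5,6,8}->{2}; Z {4,6,7}->{4}; Y {5,6,7}->{6}
Constraint 2 (Y != V) on D(Y)={6} D(V)={2}: no change
So after constraint 2: D(Z)={4}, size = 1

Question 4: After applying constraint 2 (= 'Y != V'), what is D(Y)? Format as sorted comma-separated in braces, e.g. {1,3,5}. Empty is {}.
Answer: {6}

Derivation:
Constraint 1 (V + Z = Y) on D(V)={2,4,5,6,8} D(Z)={4,6,7} D(Y)={5,6,7}: V {2,4,5,6,8}->{2}; Z {4,6,7}->{4}; Y {5,6,7}->{6}
Constraint 2 (Y != V) on D(Y)={6} D(V)={2}: no change
So after constraint 2: D(Y) = {6}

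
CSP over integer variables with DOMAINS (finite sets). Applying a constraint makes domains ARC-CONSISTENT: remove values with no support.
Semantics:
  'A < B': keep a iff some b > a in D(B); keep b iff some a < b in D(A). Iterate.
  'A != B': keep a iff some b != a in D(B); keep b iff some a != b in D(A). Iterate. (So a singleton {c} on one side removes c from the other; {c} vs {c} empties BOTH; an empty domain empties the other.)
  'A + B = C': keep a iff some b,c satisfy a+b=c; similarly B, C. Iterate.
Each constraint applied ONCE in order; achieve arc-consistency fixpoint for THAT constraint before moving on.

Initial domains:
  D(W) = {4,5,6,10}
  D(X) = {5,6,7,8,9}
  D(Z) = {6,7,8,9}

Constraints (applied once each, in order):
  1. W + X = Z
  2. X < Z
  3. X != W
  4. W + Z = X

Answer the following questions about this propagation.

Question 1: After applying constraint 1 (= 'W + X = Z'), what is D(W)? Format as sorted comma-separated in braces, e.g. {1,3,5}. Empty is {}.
Constraint 1 (W + X = Z) on D(W)={4,5,6,10} D(X)={5,6,7,8,9} D(Z)={6,7,8,9}: W {4,5,6,10}->{4}; X {5,6,7,8,9}->{5}; Z {6,7,8,9}->{9}
So after constraint 1: D(W) = {4}

Answer: {4}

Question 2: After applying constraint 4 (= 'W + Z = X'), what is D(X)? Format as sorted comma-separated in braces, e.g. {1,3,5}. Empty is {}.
Answer: {}

Derivation:
Constraint 1 (W + X = Z) on D(W)={4,5,6,10} D(X)={5,6,7,8,9} D(Z)={6,7,8,9}: W {4,5,6,10}->{4}; X {5,6,7,8,9}->{5}; Z {6,7,8,9}->{9}
Constraint 2 (X < Z) on D(X)={5} D(Z)={9}: no change
Constraint 3 (X != W) on D(X)={5} D(W)={4}: no change
Constraint 4 (W + Z = X) on D(W)={4} D(Z)={9} D(X)={5}: W {4}->{}; Z {9}->{}; X {5}->{}
So after constraint 4: D(X) = {}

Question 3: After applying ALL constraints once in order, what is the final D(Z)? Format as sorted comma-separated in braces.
Constraint 1 (W + X = Z) on D(W)={4,5,6,10} D(X)={5,6,7,8,9} D(Z)={6,7,8,9}: W {4,5,6,10}->{4}; X {5,6,7,8,9}->{5}; Z {6,7,8,9}->{9}
Constraint 2 (X < Z) on D(X)={5} D(Z)={9}: no change
Constraint 3 (X != W) on D(X)={5} D(W)={4}: no change
Constraint 4 (W + Z = X) on D(W)={4} D(Z)={9} D(X)={5}: W {4}->{}; Z {9}->{}; X {5}->{}
So after all 4 constraints: D(Z) = {}

Answer: {}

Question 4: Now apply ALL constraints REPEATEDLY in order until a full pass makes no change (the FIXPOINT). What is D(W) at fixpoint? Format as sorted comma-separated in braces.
pass 0 (initial): D(W)={4,5,6,10}
pass 1: W {4,5,6,10}->{}; X {5,6,7,8,9}->{}; Z {6,7,8,9}->{}
pass 2: no change
Fixpoint after 2 passes: D(W) = {}

Answer: {}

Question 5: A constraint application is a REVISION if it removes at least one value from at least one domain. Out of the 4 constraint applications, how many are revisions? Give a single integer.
Answer: 2

Derivation:
Constraint 1 (W + X = Z) on D(W)={4,5,6,10} D(X)={5,6,7,8,9} D(Z)={6,7,8,9}: W {4,5,6,10}->{4}; X {5,6,7,8,9}->{5}; Z {6,7,8,9}->{9} => REVISION
Constraint 2 (X < Z) on D(X)={5} D(Z)={9}: no change => not a revision
Constraint 3 (X != W) on D(X)={5} D(W)={4}: no change => not a revision
Constraint 4 (W + Z = X) on D(W)={4} D(Z)={9} D(X)={5}: W {4}->{}; Z {9}->{}; X {5}->{} => REVISION
Total revisions = 2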